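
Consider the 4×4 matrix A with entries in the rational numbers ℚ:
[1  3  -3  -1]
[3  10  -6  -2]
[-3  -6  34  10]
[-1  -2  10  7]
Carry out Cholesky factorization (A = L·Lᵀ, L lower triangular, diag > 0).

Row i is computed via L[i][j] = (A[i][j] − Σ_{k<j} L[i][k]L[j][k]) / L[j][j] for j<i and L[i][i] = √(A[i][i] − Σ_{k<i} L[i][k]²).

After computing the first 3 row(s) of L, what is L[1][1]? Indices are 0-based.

Step 1: L[0][0] = √(1) = 1.
  L[1][0] = (3) / L[0][0] = 3.
Step 2: L[1][1] = √(1) = 1.
  L[2][0] = (-3) / L[0][0] = -3.
  L[2][1] = (3) / L[1][1] = 3.
Step 3: L[2][2] = √(16) = 4.

L[1][1] = 1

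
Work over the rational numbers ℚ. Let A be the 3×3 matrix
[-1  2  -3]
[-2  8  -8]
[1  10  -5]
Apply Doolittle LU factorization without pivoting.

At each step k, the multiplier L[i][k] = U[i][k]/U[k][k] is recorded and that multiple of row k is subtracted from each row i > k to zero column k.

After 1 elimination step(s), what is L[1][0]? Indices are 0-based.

[col 0] pivot -1
  R1 -= 2*R0 → (0, 4, -2)  (L[1][0] := 2)
  R2 -= -1*R0 → (0, 12, -8)  (L[2][0] := -1)

L[1][0] = 2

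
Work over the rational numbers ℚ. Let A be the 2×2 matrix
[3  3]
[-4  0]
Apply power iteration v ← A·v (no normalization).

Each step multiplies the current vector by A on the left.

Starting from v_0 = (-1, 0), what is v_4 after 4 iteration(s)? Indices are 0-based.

v_0 = (-1, 0).
v_1 = A·v_0 = (-3, 4).
v_2 = A·v_1 = (3, 12).
v_3 = A·v_2 = (45, -12).
v_4 = A·v_3 = (99, -180).

v_4 = (99, -180)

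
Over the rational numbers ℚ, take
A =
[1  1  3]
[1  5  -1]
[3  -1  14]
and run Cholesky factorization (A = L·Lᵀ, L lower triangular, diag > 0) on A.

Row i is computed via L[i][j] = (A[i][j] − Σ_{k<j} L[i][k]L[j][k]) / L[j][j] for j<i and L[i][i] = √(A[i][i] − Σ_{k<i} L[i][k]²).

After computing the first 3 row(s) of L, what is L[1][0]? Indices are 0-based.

L[1][0] = 1

Step 1: L[0][0] = √(1) = 1.
  L[1][0] = (1) / L[0][0] = 1.
Step 2: L[1][1] = √(4) = 2.
  L[2][0] = (3) / L[0][0] = 3.
  L[2][1] = (-4) / L[1][1] = -2.
Step 3: L[2][2] = √(1) = 1.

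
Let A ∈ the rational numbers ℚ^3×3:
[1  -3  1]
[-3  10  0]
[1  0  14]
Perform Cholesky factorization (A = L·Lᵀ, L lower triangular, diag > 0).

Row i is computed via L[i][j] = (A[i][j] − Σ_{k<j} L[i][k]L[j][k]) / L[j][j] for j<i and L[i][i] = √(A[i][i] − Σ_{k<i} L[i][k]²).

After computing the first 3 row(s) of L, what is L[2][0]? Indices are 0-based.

L[2][0] = 1

Step 1: L[0][0] = √(1) = 1.
  L[1][0] = (-3) / L[0][0] = -3.
Step 2: L[1][1] = √(1) = 1.
  L[2][0] = (1) / L[0][0] = 1.
  L[2][1] = (3) / L[1][1] = 3.
Step 3: L[2][2] = √(4) = 2.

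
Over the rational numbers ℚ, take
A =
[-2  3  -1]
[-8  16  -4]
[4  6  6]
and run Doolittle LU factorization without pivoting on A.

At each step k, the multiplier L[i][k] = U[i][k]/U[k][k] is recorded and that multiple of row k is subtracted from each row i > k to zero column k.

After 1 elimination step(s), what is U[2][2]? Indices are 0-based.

U[2][2] = 4

k=0: U[0][0]=-2
  eliminate (1,0): mult=4, new row 1: (0, 4, 0); set L[1][0]=4
  eliminate (2,0): mult=-2, new row 2: (0, 12, 4); set L[2][0]=-2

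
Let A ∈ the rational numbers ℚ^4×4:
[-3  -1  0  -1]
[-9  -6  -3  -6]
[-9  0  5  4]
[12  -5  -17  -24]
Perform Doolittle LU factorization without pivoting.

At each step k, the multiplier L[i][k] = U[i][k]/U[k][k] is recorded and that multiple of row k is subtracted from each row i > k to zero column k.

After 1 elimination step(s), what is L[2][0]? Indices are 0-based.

k=0: U[0][0]=-3
  eliminate (1,0): mult=3, new row 1: (0, -3, -3, -3); set L[1][0]=3
  eliminate (2,0): mult=3, new row 2: (0, 3, 5, 7); set L[2][0]=3
  eliminate (3,0): mult=-4, new row 3: (0, -9, -17, -28); set L[3][0]=-4

L[2][0] = 3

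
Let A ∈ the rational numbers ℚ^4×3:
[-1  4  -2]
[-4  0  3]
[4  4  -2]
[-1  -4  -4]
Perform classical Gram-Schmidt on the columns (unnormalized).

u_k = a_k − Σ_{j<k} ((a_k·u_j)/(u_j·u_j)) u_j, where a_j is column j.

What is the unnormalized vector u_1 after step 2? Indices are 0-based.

Step 1: u_0 = a_0 = (-1, -4, 4, -1).
Step 2: u_1 = a_1 − (8/17)·u_0 = (76/17, 32/17, 36/17, -60/17).

u_1 = (76/17, 32/17, 36/17, -60/17)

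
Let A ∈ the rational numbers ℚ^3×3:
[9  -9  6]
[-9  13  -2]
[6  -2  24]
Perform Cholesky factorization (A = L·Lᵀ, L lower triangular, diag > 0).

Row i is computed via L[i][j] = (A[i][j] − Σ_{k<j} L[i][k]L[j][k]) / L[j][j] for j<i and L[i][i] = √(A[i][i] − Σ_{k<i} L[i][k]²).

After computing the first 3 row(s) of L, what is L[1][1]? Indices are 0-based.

Step 1: L[0][0] = √(9) = 3.
  L[1][0] = (-9) / L[0][0] = -3.
Step 2: L[1][1] = √(4) = 2.
  L[2][0] = (6) / L[0][0] = 2.
  L[2][1] = (4) / L[1][1] = 2.
Step 3: L[2][2] = √(16) = 4.

L[1][1] = 2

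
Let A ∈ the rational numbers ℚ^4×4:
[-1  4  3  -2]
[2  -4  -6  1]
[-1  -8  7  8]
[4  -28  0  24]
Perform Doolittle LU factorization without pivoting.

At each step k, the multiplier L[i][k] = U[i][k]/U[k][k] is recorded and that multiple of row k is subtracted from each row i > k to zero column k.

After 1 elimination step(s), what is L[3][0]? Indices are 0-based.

Step 1: pivot at (0,0) is -1.
  row1 ← row1 − (-2)·row0  ⇒  L[1][0]=-2, U row1=(0, 4, 0, -3)
  row2 ← row2 − (1)·row0  ⇒  L[2][0]=1, U row2=(0, -12, 4, 10)
  row3 ← row3 − (-4)·row0  ⇒  L[3][0]=-4, U row3=(0, -12, 12, 16)

L[3][0] = -4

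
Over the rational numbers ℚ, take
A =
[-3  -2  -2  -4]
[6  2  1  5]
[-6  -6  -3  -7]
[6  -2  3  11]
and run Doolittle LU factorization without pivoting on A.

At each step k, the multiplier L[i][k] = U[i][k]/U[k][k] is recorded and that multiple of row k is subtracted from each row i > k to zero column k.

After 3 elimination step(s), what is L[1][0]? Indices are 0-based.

Step 1: pivot at (0,0) is -3.
  row1 ← row1 − (-2)·row0  ⇒  L[1][0]=-2, U row1=(0, -2, -3, -3)
  row2 ← row2 − (2)·row0  ⇒  L[2][0]=2, U row2=(0, -2, 1, 1)
  row3 ← row3 − (-2)·row0  ⇒  L[3][0]=-2, U row3=(0, -6, -1, 3)
Step 2: pivot at (1,1) is -2.
  row2 ← row2 − (1)·row1  ⇒  L[2][1]=1, U row2=(0, 0, 4, 4)
  row3 ← row3 − (3)·row1  ⇒  L[3][1]=3, U row3=(0, 0, 8, 12)
Step 3: pivot at (2,2) is 4.
  row3 ← row3 − (2)·row2  ⇒  L[3][2]=2, U row3=(0, 0, 0, 4)

L[1][0] = -2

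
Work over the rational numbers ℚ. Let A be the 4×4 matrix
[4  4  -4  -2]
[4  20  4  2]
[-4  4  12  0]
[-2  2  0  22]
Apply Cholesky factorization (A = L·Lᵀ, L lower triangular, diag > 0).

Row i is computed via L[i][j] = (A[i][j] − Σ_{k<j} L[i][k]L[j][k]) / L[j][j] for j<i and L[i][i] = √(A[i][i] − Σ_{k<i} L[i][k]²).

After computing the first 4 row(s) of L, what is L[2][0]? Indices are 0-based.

Step 1: L[0][0] = √(4) = 2.
  L[1][0] = (4) / L[0][0] = 2.
Step 2: L[1][1] = √(16) = 4.
  L[2][0] = (-4) / L[0][0] = -2.
  L[2][1] = (8) / L[1][1] = 2.
Step 3: L[2][2] = √(4) = 2.
  L[3][0] = (-2) / L[0][0] = -1.
  L[3][1] = (4) / L[1][1] = 1.
  L[3][2] = (-4) / L[2][2] = -2.
Step 4: L[3][3] = √(16) = 4.

L[2][0] = -2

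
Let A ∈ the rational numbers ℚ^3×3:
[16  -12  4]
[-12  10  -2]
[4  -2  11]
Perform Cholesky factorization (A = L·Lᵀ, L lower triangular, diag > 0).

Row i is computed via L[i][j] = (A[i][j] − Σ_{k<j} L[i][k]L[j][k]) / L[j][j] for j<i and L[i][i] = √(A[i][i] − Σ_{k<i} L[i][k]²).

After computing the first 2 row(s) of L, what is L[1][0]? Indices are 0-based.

Step 1: L[0][0] = √(16) = 4.
  L[1][0] = (-12) / L[0][0] = -3.
Step 2: L[1][1] = √(1) = 1.

L[1][0] = -3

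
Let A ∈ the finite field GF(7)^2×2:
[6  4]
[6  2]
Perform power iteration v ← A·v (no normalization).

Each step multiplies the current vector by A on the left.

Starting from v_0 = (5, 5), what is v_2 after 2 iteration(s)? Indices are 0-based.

v_0 = (5, 5).
v_1 = A·v_0 = (1, 5).
v_2 = A·v_1 = (5, 2).

v_2 = (5, 2)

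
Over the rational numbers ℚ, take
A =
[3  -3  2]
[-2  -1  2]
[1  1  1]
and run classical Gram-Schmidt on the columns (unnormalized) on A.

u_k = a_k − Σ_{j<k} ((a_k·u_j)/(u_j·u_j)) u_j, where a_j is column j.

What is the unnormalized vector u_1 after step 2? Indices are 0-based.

Step 1: u_0 = a_0 = (3, -2, 1).
Step 2: u_1 = a_1 − (-3/7)·u_0 = (-12/7, -13/7, 10/7).

u_1 = (-12/7, -13/7, 10/7)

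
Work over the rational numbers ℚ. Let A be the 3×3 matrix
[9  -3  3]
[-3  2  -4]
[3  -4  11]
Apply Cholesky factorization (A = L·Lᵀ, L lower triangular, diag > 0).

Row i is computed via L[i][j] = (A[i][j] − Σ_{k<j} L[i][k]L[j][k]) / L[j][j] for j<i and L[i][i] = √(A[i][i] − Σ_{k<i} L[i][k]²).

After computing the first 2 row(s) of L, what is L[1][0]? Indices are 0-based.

Step 1: L[0][0] = √(9) = 3.
  L[1][0] = (-3) / L[0][0] = -1.
Step 2: L[1][1] = √(1) = 1.

L[1][0] = -1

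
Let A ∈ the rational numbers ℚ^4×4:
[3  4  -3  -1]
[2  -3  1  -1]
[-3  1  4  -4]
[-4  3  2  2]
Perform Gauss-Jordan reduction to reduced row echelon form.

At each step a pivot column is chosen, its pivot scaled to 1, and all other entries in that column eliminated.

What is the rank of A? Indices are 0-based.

pivot(0,0)=3: scale R0 → (1, 4/3, -1, -1/3)
  clear (1,0): R1 −= (2)R0 → (0, -17/3, 3, -1/3)
  clear (2,0): R2 −= (-3)R0 → (0, 5, 1, -5)
  clear (3,0): R3 −= (-4)R0 → (0, 25/3, -2, 2/3)
pivot(1,1)=-17/3: scale R1 → (0, 1, -9/17, 1/17)
  clear (0,1): R0 −= (4/3)R1 → (1, 0, -5/17, -7/17)
  clear (2,1): R2 −= (5)R1 → (0, 0, 62/17, -90/17)
  clear (3,1): R3 −= (25/3)R1 → (0, 0, 41/17, 3/17)
pivot(2,2)=62/17: scale R2 → (0, 0, 1, -45/31)
  clear (0,2): R0 −= (-5/17)R2 → (1, 0, 0, -26/31)
  clear (1,2): R1 −= (-9/17)R2 → (0, 1, 0, -22/31)
  clear (3,2): R3 −= (41/17)R2 → (0, 0, 0, 114/31)
pivot(3,3)=114/31: scale R3 → (0, 0, 0, 1)
  clear (0,3): R0 −= (-26/31)R3 → (1, 0, 0, 0)
  clear (1,3): R1 −= (-22/31)R3 → (0, 1, 0, 0)
  clear (2,3): R2 −= (-45/31)R3 → (0, 0, 1, 0)

rank = 4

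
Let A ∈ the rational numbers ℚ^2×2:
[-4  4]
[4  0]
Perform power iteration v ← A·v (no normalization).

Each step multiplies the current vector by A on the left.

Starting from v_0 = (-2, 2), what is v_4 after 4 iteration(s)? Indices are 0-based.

v_4 = (-4096, 2560)

v_0 = (-2, 2).
v_1 = A·v_0 = (16, -8).
v_2 = A·v_1 = (-96, 64).
v_3 = A·v_2 = (640, -384).
v_4 = A·v_3 = (-4096, 2560).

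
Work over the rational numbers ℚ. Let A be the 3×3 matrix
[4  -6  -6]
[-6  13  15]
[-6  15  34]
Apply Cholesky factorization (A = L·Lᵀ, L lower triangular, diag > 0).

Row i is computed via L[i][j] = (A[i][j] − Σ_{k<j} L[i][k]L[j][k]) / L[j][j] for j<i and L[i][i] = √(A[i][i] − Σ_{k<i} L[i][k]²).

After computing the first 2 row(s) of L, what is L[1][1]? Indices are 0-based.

Step 1: L[0][0] = √(4) = 2.
  L[1][0] = (-6) / L[0][0] = -3.
Step 2: L[1][1] = √(4) = 2.

L[1][1] = 2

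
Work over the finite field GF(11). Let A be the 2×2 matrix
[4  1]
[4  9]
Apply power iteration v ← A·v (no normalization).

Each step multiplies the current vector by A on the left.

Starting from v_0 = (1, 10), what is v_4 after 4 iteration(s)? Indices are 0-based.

v_4 = (8, 1)

v_0 = (1, 10).
v_1 = A·v_0 = (3, 6).
v_2 = A·v_1 = (7, 0).
v_3 = A·v_2 = (6, 6).
v_4 = A·v_3 = (8, 1).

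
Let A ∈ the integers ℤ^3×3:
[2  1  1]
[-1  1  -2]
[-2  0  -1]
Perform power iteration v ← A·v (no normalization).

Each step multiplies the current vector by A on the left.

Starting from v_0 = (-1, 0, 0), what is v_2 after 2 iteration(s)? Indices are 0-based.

v_0 = (-1, 0, 0).
v_1 = A·v_0 = (-2, 1, 2).
v_2 = A·v_1 = (-1, -1, 2).

v_2 = (-1, -1, 2)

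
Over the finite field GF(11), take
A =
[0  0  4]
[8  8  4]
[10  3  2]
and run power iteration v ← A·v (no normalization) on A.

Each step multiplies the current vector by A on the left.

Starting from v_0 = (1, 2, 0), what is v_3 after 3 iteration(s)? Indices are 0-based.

v_3 = (9, 6, 10)

v_0 = (1, 2, 0).
v_1 = A·v_0 = (0, 2, 5).
v_2 = A·v_1 = (9, 3, 5).
v_3 = A·v_2 = (9, 6, 10).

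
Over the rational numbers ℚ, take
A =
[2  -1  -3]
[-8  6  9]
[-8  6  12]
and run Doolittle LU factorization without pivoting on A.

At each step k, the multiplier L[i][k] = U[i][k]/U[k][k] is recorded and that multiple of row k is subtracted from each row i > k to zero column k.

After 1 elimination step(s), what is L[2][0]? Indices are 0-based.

L[2][0] = -4

[col 0] pivot 2
  R1 -= -4*R0 → (0, 2, -3)  (L[1][0] := -4)
  R2 -= -4*R0 → (0, 2, 0)  (L[2][0] := -4)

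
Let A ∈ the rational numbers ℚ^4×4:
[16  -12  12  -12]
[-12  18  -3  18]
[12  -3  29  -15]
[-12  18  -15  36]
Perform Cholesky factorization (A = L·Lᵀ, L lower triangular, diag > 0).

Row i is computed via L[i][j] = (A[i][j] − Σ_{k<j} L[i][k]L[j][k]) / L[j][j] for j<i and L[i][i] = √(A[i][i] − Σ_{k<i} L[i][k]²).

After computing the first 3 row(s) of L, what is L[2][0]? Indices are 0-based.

L[2][0] = 3

Step 1: L[0][0] = √(16) = 4.
  L[1][0] = (-12) / L[0][0] = -3.
Step 2: L[1][1] = √(9) = 3.
  L[2][0] = (12) / L[0][0] = 3.
  L[2][1] = (6) / L[1][1] = 2.
Step 3: L[2][2] = √(16) = 4.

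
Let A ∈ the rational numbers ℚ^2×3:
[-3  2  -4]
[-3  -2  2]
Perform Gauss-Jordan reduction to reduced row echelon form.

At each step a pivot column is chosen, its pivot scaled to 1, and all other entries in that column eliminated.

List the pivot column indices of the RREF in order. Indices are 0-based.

pivot(0,0)=-3: scale R0 → (1, -2/3, 4/3)
  clear (1,0): R1 −= (-3)R0 → (0, -4, 6)
pivot(1,1)=-4: scale R1 → (0, 1, -3/2)
  clear (0,1): R0 −= (-2/3)R1 → (1, 0, 1/3)

pivot columns: 0, 1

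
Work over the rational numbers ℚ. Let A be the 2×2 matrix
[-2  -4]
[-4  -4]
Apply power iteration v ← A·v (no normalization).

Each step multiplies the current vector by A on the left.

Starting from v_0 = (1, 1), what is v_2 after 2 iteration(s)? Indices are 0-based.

v_2 = (44, 56)

v_0 = (1, 1).
v_1 = A·v_0 = (-6, -8).
v_2 = A·v_1 = (44, 56).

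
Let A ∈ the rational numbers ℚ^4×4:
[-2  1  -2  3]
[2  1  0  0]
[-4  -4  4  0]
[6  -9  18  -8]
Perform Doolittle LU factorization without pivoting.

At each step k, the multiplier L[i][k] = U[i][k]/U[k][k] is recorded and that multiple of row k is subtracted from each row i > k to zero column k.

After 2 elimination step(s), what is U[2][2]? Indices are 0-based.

Step 1: pivot at (0,0) is -2.
  row1 ← row1 − (-1)·row0  ⇒  L[1][0]=-1, U row1=(0, 2, -2, 3)
  row2 ← row2 − (2)·row0  ⇒  L[2][0]=2, U row2=(0, -6, 8, -6)
  row3 ← row3 − (-3)·row0  ⇒  L[3][0]=-3, U row3=(0, -6, 12, 1)
Step 2: pivot at (1,1) is 2.
  row2 ← row2 − (-3)·row1  ⇒  L[2][1]=-3, U row2=(0, 0, 2, 3)
  row3 ← row3 − (-3)·row1  ⇒  L[3][1]=-3, U row3=(0, 0, 6, 10)

U[2][2] = 2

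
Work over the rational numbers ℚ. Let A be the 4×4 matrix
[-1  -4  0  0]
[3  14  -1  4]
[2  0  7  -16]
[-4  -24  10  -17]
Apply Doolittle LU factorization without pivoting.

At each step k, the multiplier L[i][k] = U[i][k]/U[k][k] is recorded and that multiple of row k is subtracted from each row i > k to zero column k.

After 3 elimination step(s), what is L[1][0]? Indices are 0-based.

L[1][0] = -3

[col 0] pivot -1
  R1 -= -3*R0 → (0, 2, -1, 4)  (L[1][0] := -3)
  R2 -= -2*R0 → (0, -8, 7, -16)  (L[2][0] := -2)
  R3 -= 4*R0 → (0, -8, 10, -17)  (L[3][0] := 4)
[col 1] pivot 2
  R2 -= -4*R1 → (0, 0, 3, 0)  (L[2][1] := -4)
  R3 -= -4*R1 → (0, 0, 6, -1)  (L[3][1] := -4)
[col 2] pivot 3
  R3 -= 2*R2 → (0, 0, 0, -1)  (L[3][2] := 2)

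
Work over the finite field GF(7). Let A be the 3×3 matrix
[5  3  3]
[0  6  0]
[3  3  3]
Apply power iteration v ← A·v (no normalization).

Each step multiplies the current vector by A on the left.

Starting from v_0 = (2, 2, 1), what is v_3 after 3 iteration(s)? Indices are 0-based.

v_0 = (2, 2, 1).
v_1 = A·v_0 = (5, 5, 1).
v_2 = A·v_1 = (1, 2, 5).
v_3 = A·v_2 = (5, 5, 3).

v_3 = (5, 5, 3)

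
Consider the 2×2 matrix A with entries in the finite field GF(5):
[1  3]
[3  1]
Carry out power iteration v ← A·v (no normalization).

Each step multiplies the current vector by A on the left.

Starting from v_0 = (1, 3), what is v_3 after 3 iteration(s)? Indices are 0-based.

v_0 = (1, 3).
v_1 = A·v_0 = (0, 1).
v_2 = A·v_1 = (3, 1).
v_3 = A·v_2 = (1, 0).

v_3 = (1, 0)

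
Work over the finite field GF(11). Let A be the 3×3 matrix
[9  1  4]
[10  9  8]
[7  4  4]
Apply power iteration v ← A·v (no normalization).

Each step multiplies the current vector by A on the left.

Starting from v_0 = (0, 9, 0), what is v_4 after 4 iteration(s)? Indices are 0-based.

v_0 = (0, 9, 0).
v_1 = A·v_0 = (9, 4, 3).
v_2 = A·v_1 = (9, 7, 3).
v_3 = A·v_2 = (1, 1, 4).
v_4 = A·v_3 = (4, 7, 5).

v_4 = (4, 7, 5)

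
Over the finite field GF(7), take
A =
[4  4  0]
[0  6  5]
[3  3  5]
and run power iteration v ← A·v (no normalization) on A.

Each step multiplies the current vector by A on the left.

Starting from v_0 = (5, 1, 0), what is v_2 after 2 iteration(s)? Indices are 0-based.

v_2 = (1, 0, 5)

v_0 = (5, 1, 0).
v_1 = A·v_0 = (3, 6, 4).
v_2 = A·v_1 = (1, 0, 5).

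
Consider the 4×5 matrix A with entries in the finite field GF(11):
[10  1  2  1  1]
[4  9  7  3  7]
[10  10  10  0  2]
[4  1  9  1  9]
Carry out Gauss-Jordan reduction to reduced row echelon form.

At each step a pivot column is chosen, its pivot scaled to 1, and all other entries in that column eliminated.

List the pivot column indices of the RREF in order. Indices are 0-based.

step 1: normalize row 0 (÷10) = (1, 10, 9, 10, 10)
  row 1: subtract 4×row0 = (0, 2, 4, 7, 0)
  row 2: subtract 10×row0 = (0, 9, 8, 10, 1)
  row 3: subtract 4×row0 = (0, 5, 6, 5, 2)
step 2: normalize row 1 (÷2) = (0, 1, 2, 9, 0)
  row 0: subtract 10×row1 = (1, 0, 0, 8, 10)
  row 2: subtract 9×row1 = (0, 0, 1, 6, 1)
  row 3: subtract 5×row1 = (0, 0, 7, 4, 2)
step 3: normalize row 2 (÷1) = (0, 0, 1, 6, 1)
  row 1: subtract 2×row2 = (0, 1, 0, 8, 9)
  row 3: subtract 7×row2 = (0, 0, 0, 6, 6)
step 4: normalize row 3 (÷6) = (0, 0, 0, 1, 1)
  row 0: subtract 8×row3 = (1, 0, 0, 0, 2)
  row 1: subtract 8×row3 = (0, 1, 0, 0, 1)
  row 2: subtract 6×row3 = (0, 0, 1, 0, 6)

pivot columns: 0, 1, 2, 3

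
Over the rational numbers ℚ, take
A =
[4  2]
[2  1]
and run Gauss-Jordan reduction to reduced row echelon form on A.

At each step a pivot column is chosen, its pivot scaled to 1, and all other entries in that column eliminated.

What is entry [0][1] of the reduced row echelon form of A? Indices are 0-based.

step 1: normalize row 0 (÷4) = (1, 1/2)
  row 1: subtract 2×row0 = (0, 0)
skip col 1 (zero from row 1)

M[0][1] = 1/2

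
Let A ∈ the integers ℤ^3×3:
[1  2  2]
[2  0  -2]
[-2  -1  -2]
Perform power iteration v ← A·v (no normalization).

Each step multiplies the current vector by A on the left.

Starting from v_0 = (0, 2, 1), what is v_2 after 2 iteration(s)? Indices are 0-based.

v_0 = (0, 2, 1).
v_1 = A·v_0 = (6, -2, -4).
v_2 = A·v_1 = (-6, 20, -2).

v_2 = (-6, 20, -2)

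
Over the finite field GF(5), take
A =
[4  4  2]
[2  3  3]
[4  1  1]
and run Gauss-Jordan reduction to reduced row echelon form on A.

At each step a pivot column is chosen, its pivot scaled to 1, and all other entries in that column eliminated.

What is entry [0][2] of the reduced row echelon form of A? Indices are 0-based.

M[0][2] = 1

step 1: normalize row 0 (÷4) = (1, 1, 3)
  row 1: subtract 2×row0 = (0, 1, 2)
  row 2: subtract 4×row0 = (0, 2, 4)
step 2: normalize row 1 (÷1) = (0, 1, 2)
  row 0: subtract 1×row1 = (1, 0, 1)
  row 2: subtract 2×row1 = (0, 0, 0)
skip col 2 (zero from row 2)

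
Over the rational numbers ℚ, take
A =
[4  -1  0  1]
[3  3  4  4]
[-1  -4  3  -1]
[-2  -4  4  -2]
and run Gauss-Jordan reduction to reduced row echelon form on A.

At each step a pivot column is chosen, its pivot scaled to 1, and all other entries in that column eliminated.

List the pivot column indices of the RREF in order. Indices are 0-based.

pivot columns: 0, 1, 2, 3

[1] R0 /= 4  ⇒  (1, -1/4, 0, 1/4)
     R1 -= 3·R0  ⇒  (0, 15/4, 4, 13/4)
     R2 -= -1·R0  ⇒  (0, -17/4, 3, -3/4)
     R3 -= -2·R0  ⇒  (0, -9/2, 4, -3/2)
[2] R1 /= 15/4  ⇒  (0, 1, 16/15, 13/15)
     R0 -= -1/4·R1  ⇒  (1, 0, 4/15, 7/15)
     R2 -= -17/4·R1  ⇒  (0, 0, 113/15, 44/15)
     R3 -= -9/2·R1  ⇒  (0, 0, 44/5, 12/5)
[3] R2 /= 113/15  ⇒  (0, 0, 1, 44/113)
     R0 -= 4/15·R2  ⇒  (1, 0, 0, 41/113)
     R1 -= 16/15·R2  ⇒  (0, 1, 0, 51/113)
     R3 -= 44/5·R2  ⇒  (0, 0, 0, -116/113)
[4] R3 /= -116/113  ⇒  (0, 0, 0, 1)
     R0 -= 41/113·R3  ⇒  (1, 0, 0, 0)
     R1 -= 51/113·R3  ⇒  (0, 1, 0, 0)
     R2 -= 44/113·R3  ⇒  (0, 0, 1, 0)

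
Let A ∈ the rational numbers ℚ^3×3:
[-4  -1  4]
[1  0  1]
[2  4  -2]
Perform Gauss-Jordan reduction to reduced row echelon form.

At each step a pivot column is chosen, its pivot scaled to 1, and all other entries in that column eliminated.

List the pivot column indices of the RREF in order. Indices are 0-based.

pivot columns: 0, 1, 2

pivot(0,0)=-4: scale R0 → (1, 1/4, -1)
  clear (1,0): R1 −= (1)R0 → (0, -1/4, 2)
  clear (2,0): R2 −= (2)R0 → (0, 7/2, 0)
pivot(1,1)=-1/4: scale R1 → (0, 1, -8)
  clear (0,1): R0 −= (1/4)R1 → (1, 0, 1)
  clear (2,1): R2 −= (7/2)R1 → (0, 0, 28)
pivot(2,2)=28: scale R2 → (0, 0, 1)
  clear (0,2): R0 −= (1)R2 → (1, 0, 0)
  clear (1,2): R1 −= (-8)R2 → (0, 1, 0)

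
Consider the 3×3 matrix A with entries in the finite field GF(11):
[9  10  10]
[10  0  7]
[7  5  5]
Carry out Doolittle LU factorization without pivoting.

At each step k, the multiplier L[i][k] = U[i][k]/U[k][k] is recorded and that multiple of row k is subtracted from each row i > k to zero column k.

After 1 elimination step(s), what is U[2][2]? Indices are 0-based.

[col 0] pivot 9
  R1 -= 6*R0 → (0, 6, 2)  (L[1][0] := 6)
  R2 -= 2*R0 → (0, 7, 7)  (L[2][0] := 2)

U[2][2] = 7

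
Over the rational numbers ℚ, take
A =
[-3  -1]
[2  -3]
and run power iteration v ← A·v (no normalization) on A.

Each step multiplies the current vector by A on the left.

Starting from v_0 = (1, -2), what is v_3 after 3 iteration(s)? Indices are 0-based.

v_0 = (1, -2).
v_1 = A·v_0 = (-1, 8).
v_2 = A·v_1 = (-5, -26).
v_3 = A·v_2 = (41, 68).

v_3 = (41, 68)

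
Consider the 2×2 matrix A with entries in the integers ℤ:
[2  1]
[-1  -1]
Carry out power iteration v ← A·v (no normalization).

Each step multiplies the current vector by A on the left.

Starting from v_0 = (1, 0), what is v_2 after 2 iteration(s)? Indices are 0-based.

v_2 = (3, -1)

v_0 = (1, 0).
v_1 = A·v_0 = (2, -1).
v_2 = A·v_1 = (3, -1).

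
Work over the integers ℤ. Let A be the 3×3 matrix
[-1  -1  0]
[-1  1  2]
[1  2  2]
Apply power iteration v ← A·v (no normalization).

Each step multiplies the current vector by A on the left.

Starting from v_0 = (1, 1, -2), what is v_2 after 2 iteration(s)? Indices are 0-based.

v_2 = (6, -4, -12)

v_0 = (1, 1, -2).
v_1 = A·v_0 = (-2, -4, -1).
v_2 = A·v_1 = (6, -4, -12).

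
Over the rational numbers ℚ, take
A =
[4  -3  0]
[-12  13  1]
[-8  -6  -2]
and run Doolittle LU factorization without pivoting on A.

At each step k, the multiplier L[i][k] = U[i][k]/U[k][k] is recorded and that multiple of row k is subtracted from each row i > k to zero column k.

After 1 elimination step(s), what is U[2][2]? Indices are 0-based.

[col 0] pivot 4
  R1 -= -3*R0 → (0, 4, 1)  (L[1][0] := -3)
  R2 -= -2*R0 → (0, -12, -2)  (L[2][0] := -2)

U[2][2] = -2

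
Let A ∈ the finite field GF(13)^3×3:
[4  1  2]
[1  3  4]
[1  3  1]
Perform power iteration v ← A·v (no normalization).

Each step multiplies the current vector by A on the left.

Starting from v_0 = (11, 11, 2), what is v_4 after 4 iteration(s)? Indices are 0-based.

v_0 = (11, 11, 2).
v_1 = A·v_0 = (7, 0, 7).
v_2 = A·v_1 = (3, 9, 1).
v_3 = A·v_2 = (10, 8, 5).
v_4 = A·v_3 = (6, 2, 0).

v_4 = (6, 2, 0)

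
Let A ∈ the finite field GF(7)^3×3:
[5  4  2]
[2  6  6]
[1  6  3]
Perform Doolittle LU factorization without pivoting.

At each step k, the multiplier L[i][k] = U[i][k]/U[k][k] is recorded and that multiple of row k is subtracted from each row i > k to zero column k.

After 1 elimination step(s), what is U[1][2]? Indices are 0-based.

U[1][2] = 1

Step 1: pivot at (0,0) is 5.
  row1 ← row1 − (6)·row0  ⇒  L[1][0]=6, U row1=(0, 3, 1)
  row2 ← row2 − (3)·row0  ⇒  L[2][0]=3, U row2=(0, 1, 4)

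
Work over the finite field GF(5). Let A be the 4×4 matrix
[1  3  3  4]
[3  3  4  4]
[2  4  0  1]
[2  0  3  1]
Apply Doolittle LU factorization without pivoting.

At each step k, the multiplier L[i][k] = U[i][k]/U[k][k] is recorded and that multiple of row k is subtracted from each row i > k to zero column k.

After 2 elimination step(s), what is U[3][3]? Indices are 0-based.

Step 1: pivot at (0,0) is 1.
  row1 ← row1 − (3)·row0  ⇒  L[1][0]=3, U row1=(0, 4, 0, 2)
  row2 ← row2 − (2)·row0  ⇒  L[2][0]=2, U row2=(0, 3, 4, 3)
  row3 ← row3 − (2)·row0  ⇒  L[3][0]=2, U row3=(0, 4, 2, 3)
Step 2: pivot at (1,1) is 4.
  row2 ← row2 − (2)·row1  ⇒  L[2][1]=2, U row2=(0, 0, 4, 4)
  row3 ← row3 − (1)·row1  ⇒  L[3][1]=1, U row3=(0, 0, 2, 1)

U[3][3] = 1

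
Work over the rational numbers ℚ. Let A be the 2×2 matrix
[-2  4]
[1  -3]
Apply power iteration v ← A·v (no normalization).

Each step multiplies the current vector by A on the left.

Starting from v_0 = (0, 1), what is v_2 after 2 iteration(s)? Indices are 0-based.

v_0 = (0, 1).
v_1 = A·v_0 = (4, -3).
v_2 = A·v_1 = (-20, 13).

v_2 = (-20, 13)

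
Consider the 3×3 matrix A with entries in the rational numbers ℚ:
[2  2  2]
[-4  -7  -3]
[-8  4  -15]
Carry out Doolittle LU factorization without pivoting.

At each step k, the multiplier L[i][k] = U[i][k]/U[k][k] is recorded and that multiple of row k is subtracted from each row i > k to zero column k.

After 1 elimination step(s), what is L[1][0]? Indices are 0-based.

Step 1: pivot at (0,0) is 2.
  row1 ← row1 − (-2)·row0  ⇒  L[1][0]=-2, U row1=(0, -3, 1)
  row2 ← row2 − (-4)·row0  ⇒  L[2][0]=-4, U row2=(0, 12, -7)

L[1][0] = -2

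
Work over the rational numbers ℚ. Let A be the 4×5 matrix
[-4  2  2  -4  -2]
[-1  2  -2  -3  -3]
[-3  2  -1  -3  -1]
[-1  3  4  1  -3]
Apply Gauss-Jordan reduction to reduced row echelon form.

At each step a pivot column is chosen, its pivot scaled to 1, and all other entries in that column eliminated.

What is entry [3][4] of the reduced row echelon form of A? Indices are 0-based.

M[3][4] = 13/14

step 1: normalize row 0 (÷-4) = (1, -1/2, -1/2, 1, 1/2)
  row 1: subtract -1×row0 = (0, 3/2, -5/2, -2, -5/2)
  row 2: subtract -3×row0 = (0, 1/2, -5/2, 0, 1/2)
  row 3: subtract -1×row0 = (0, 5/2, 7/2, 2, -5/2)
step 2: normalize row 1 (÷3/2) = (0, 1, -5/3, -4/3, -5/3)
  row 0: subtract -1/2×row1 = (1, 0, -4/3, 1/3, -1/3)
  row 2: subtract 1/2×row1 = (0, 0, -5/3, 2/3, 4/3)
  row 3: subtract 5/2×row1 = (0, 0, 23/3, 16/3, 5/3)
step 3: normalize row 2 (÷-5/3) = (0, 0, 1, -2/5, -4/5)
  row 0: subtract -4/3×row2 = (1, 0, 0, -1/5, -7/5)
  row 1: subtract -5/3×row2 = (0, 1, 0, -2, -3)
  row 3: subtract 23/3×row2 = (0, 0, 0, 42/5, 39/5)
step 4: normalize row 3 (÷42/5) = (0, 0, 0, 1, 13/14)
  row 0: subtract -1/5×row3 = (1, 0, 0, 0, -17/14)
  row 1: subtract -2×row3 = (0, 1, 0, 0, -8/7)
  row 2: subtract -2/5×row3 = (0, 0, 1, 0, -3/7)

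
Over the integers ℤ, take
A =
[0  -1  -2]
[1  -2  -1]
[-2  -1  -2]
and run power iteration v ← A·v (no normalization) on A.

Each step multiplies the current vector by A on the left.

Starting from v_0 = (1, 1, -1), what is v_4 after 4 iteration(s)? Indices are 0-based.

v_0 = (1, 1, -1).
v_1 = A·v_0 = (1, 0, -1).
v_2 = A·v_1 = (2, 2, 0).
v_3 = A·v_2 = (-2, -2, -6).
v_4 = A·v_3 = (14, 8, 18).

v_4 = (14, 8, 18)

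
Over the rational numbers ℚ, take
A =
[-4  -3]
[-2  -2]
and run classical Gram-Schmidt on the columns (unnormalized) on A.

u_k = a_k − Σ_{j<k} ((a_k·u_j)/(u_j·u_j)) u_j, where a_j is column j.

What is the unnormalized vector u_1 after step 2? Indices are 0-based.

u_1 = (1/5, -2/5)

Step 1: u_0 = a_0 = (-4, -2).
Step 2: u_1 = a_1 − (4/5)·u_0 = (1/5, -2/5).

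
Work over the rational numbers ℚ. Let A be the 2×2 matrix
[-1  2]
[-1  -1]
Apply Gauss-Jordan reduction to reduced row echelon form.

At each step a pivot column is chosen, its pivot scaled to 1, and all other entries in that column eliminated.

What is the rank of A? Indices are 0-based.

pivot(0,0)=-1: scale R0 → (1, -2)
  clear (1,0): R1 −= (-1)R0 → (0, -3)
pivot(1,1)=-3: scale R1 → (0, 1)
  clear (0,1): R0 −= (-2)R1 → (1, 0)

rank = 2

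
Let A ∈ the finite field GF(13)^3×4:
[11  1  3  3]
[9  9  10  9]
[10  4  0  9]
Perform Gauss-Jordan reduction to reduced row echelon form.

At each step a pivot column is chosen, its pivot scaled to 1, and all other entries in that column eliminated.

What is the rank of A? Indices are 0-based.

pivot(0,0)=11: scale R0 → (1, 6, 5, 5)
  clear (1,0): R1 −= (9)R0 → (0, 7, 4, 3)
  clear (2,0): R2 −= (10)R0 → (0, 9, 2, 11)
pivot(1,1)=7: scale R1 → (0, 1, 8, 6)
  clear (0,1): R0 −= (6)R1 → (1, 0, 9, 8)
  clear (2,1): R2 −= (9)R1 → (0, 0, 8, 9)
pivot(2,2)=8: scale R2 → (0, 0, 1, 6)
  clear (0,2): R0 −= (9)R2 → (1, 0, 0, 6)
  clear (1,2): R1 −= (8)R2 → (0, 1, 0, 10)

rank = 3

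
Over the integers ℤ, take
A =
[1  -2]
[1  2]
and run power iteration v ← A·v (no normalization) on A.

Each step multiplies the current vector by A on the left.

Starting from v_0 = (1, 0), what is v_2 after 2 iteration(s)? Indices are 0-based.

v_2 = (-1, 3)

v_0 = (1, 0).
v_1 = A·v_0 = (1, 1).
v_2 = A·v_1 = (-1, 3).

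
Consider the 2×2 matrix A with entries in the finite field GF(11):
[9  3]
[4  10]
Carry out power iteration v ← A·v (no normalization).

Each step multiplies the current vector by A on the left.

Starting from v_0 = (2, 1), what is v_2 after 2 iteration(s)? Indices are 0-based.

v_2 = (1, 0)

v_0 = (2, 1).
v_1 = A·v_0 = (10, 7).
v_2 = A·v_1 = (1, 0).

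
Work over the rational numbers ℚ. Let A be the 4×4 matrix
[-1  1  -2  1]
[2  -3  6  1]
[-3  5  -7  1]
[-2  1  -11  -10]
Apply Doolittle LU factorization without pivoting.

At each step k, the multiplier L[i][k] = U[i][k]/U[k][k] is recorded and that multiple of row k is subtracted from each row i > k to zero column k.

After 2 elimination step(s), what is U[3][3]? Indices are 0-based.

U[3][3] = -15

k=0: U[0][0]=-1
  eliminate (1,0): mult=-2, new row 1: (0, -1, 2, 3); set L[1][0]=-2
  eliminate (2,0): mult=3, new row 2: (0, 2, -1, -2); set L[2][0]=3
  eliminate (3,0): mult=2, new row 3: (0, -1, -7, -12); set L[3][0]=2
k=1: U[1][1]=-1
  eliminate (2,1): mult=-2, new row 2: (0, 0, 3, 4); set L[2][1]=-2
  eliminate (3,1): mult=1, new row 3: (0, 0, -9, -15); set L[3][1]=1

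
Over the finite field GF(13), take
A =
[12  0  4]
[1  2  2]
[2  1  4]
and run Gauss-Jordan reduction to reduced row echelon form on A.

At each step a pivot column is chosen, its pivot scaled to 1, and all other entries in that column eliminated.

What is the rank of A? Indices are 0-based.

[1] R0 /= 12  ⇒  (1, 0, 9)
     R1 -= 1·R0  ⇒  (0, 2, 6)
     R2 -= 2·R0  ⇒  (0, 1, 12)
[2] R1 /= 2  ⇒  (0, 1, 3)
     R2 -= 1·R1  ⇒  (0, 0, 9)
[3] R2 /= 9  ⇒  (0, 0, 1)
     R0 -= 9·R2  ⇒  (1, 0, 0)
     R1 -= 3·R2  ⇒  (0, 1, 0)

rank = 3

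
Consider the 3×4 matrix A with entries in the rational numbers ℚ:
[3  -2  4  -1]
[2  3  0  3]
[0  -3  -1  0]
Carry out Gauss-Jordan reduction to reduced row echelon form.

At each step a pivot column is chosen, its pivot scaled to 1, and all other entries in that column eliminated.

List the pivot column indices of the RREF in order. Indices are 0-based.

pivot columns: 0, 1, 2

pivot(0,0)=3: scale R0 → (1, -2/3, 4/3, -1/3)
  clear (1,0): R1 −= (2)R0 → (0, 13/3, -8/3, 11/3)
pivot(1,1)=13/3: scale R1 → (0, 1, -8/13, 11/13)
  clear (0,1): R0 −= (-2/3)R1 → (1, 0, 12/13, 3/13)
  clear (2,1): R2 −= (-3)R1 → (0, 0, -37/13, 33/13)
pivot(2,2)=-37/13: scale R2 → (0, 0, 1, -33/37)
  clear (0,2): R0 −= (12/13)R2 → (1, 0, 0, 39/37)
  clear (1,2): R1 −= (-8/13)R2 → (0, 1, 0, 11/37)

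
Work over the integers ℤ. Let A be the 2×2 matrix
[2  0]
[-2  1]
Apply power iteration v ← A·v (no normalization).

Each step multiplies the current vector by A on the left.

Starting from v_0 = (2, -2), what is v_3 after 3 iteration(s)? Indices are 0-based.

v_0 = (2, -2).
v_1 = A·v_0 = (4, -6).
v_2 = A·v_1 = (8, -14).
v_3 = A·v_2 = (16, -30).

v_3 = (16, -30)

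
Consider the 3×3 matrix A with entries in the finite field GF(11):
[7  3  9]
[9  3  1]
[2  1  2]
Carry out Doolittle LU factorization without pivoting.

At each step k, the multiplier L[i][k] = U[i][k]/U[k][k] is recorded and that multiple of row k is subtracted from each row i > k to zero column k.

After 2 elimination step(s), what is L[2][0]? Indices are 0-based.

L[2][0] = 5

k=0: U[0][0]=7
  eliminate (1,0): mult=6, new row 1: (0, 7, 2); set L[1][0]=6
  eliminate (2,0): mult=5, new row 2: (0, 8, 1); set L[2][0]=5
k=1: U[1][1]=7
  eliminate (2,1): mult=9, new row 2: (0, 0, 5); set L[2][1]=9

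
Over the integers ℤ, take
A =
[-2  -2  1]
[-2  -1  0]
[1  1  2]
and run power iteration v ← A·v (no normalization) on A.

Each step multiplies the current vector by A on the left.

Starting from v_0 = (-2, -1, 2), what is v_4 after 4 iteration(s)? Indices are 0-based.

v_4 = (-372, -285, 146)

v_0 = (-2, -1, 2).
v_1 = A·v_0 = (8, 5, 1).
v_2 = A·v_1 = (-25, -21, 15).
v_3 = A·v_2 = (107, 71, -16).
v_4 = A·v_3 = (-372, -285, 146).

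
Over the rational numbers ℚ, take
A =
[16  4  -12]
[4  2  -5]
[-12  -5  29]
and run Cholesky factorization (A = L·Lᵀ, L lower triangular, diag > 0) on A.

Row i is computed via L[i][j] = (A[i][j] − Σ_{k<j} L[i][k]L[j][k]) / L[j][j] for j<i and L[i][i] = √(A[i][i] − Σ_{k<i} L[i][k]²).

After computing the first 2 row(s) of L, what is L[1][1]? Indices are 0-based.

Step 1: L[0][0] = √(16) = 4.
  L[1][0] = (4) / L[0][0] = 1.
Step 2: L[1][1] = √(1) = 1.

L[1][1] = 1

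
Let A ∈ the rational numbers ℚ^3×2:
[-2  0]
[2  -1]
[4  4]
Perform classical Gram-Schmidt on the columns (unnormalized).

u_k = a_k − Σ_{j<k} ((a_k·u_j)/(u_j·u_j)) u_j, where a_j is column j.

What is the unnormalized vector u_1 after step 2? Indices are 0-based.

Step 1: u_0 = a_0 = (-2, 2, 4).
Step 2: u_1 = a_1 − (7/12)·u_0 = (7/6, -13/6, 5/3).

u_1 = (7/6, -13/6, 5/3)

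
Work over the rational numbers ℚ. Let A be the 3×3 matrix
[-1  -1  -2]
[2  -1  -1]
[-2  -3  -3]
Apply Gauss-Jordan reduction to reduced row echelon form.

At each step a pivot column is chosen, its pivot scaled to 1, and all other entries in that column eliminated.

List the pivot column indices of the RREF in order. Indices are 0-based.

pivot(0,0)=-1: scale R0 → (1, 1, 2)
  clear (1,0): R1 −= (2)R0 → (0, -3, -5)
  clear (2,0): R2 −= (-2)R0 → (0, -1, 1)
pivot(1,1)=-3: scale R1 → (0, 1, 5/3)
  clear (0,1): R0 −= (1)R1 → (1, 0, 1/3)
  clear (2,1): R2 −= (-1)R1 → (0, 0, 8/3)
pivot(2,2)=8/3: scale R2 → (0, 0, 1)
  clear (0,2): R0 −= (1/3)R2 → (1, 0, 0)
  clear (1,2): R1 −= (5/3)R2 → (0, 1, 0)

pivot columns: 0, 1, 2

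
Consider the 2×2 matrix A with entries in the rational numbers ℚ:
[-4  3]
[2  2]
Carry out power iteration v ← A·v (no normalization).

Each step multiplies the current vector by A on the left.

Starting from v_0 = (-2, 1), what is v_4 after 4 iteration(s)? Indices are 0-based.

v_0 = (-2, 1).
v_1 = A·v_0 = (11, -2).
v_2 = A·v_1 = (-50, 18).
v_3 = A·v_2 = (254, -64).
v_4 = A·v_3 = (-1208, 380).

v_4 = (-1208, 380)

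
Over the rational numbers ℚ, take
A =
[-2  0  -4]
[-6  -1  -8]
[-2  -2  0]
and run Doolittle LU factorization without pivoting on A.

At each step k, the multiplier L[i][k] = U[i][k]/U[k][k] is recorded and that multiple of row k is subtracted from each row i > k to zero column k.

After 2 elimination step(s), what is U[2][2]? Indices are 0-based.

Step 1: pivot at (0,0) is -2.
  row1 ← row1 − (3)·row0  ⇒  L[1][0]=3, U row1=(0, -1, 4)
  row2 ← row2 − (1)·row0  ⇒  L[2][0]=1, U row2=(0, -2, 4)
Step 2: pivot at (1,1) is -1.
  row2 ← row2 − (2)·row1  ⇒  L[2][1]=2, U row2=(0, 0, -4)

U[2][2] = -4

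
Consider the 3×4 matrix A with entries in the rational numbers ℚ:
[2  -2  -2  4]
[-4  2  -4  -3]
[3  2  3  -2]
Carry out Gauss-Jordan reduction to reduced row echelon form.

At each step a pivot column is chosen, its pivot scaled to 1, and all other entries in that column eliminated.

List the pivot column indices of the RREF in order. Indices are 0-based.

pivot columns: 0, 1, 2

step 1: normalize row 0 (÷2) = (1, -1, -1, 2)
  row 1: subtract -4×row0 = (0, -2, -8, 5)
  row 2: subtract 3×row0 = (0, 5, 6, -8)
step 2: normalize row 1 (÷-2) = (0, 1, 4, -5/2)
  row 0: subtract -1×row1 = (1, 0, 3, -1/2)
  row 2: subtract 5×row1 = (0, 0, -14, 9/2)
step 3: normalize row 2 (÷-14) = (0, 0, 1, -9/28)
  row 0: subtract 3×row2 = (1, 0, 0, 13/28)
  row 1: subtract 4×row2 = (0, 1, 0, -17/14)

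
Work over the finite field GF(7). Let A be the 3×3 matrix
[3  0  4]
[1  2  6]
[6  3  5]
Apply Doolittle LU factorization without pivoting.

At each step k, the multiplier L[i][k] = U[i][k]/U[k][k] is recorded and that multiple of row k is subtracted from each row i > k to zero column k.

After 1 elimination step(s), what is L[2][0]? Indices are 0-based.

[col 0] pivot 3
  R1 -= 5*R0 → (0, 2, 0)  (L[1][0] := 5)
  R2 -= 2*R0 → (0, 3, 4)  (L[2][0] := 2)

L[2][0] = 2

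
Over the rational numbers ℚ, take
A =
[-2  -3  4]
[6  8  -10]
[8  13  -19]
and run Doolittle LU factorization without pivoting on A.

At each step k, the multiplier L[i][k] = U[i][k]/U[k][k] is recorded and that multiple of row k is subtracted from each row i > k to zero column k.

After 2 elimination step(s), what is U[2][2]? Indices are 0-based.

U[2][2] = -1

Step 1: pivot at (0,0) is -2.
  row1 ← row1 − (-3)·row0  ⇒  L[1][0]=-3, U row1=(0, -1, 2)
  row2 ← row2 − (-4)·row0  ⇒  L[2][0]=-4, U row2=(0, 1, -3)
Step 2: pivot at (1,1) is -1.
  row2 ← row2 − (-1)·row1  ⇒  L[2][1]=-1, U row2=(0, 0, -1)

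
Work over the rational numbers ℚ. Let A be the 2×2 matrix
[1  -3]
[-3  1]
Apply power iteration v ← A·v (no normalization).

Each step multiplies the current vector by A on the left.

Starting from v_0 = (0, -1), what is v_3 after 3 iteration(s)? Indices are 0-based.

v_0 = (0, -1).
v_1 = A·v_0 = (3, -1).
v_2 = A·v_1 = (6, -10).
v_3 = A·v_2 = (36, -28).

v_3 = (36, -28)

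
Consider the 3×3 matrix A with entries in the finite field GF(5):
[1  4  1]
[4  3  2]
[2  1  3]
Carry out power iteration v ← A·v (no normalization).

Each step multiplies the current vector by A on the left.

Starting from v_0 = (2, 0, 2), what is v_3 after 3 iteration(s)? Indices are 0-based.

v_0 = (2, 0, 2).
v_1 = A·v_0 = (4, 2, 0).
v_2 = A·v_1 = (2, 2, 0).
v_3 = A·v_2 = (0, 4, 1).

v_3 = (0, 4, 1)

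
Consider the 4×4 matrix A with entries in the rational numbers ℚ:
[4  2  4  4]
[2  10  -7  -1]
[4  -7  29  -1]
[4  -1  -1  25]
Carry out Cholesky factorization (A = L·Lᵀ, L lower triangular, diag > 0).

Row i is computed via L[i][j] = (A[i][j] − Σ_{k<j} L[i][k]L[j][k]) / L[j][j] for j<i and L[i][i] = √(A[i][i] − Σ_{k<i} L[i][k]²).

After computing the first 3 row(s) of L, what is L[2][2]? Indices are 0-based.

L[2][2] = 4

Step 1: L[0][0] = √(4) = 2.
  L[1][0] = (2) / L[0][0] = 1.
Step 2: L[1][1] = √(9) = 3.
  L[2][0] = (4) / L[0][0] = 2.
  L[2][1] = (-9) / L[1][1] = -3.
Step 3: L[2][2] = √(16) = 4.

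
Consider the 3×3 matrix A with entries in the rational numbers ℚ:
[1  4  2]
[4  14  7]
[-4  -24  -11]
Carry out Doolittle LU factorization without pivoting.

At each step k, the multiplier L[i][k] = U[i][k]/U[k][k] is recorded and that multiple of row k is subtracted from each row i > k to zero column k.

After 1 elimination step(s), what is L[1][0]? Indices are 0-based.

L[1][0] = 4

[col 0] pivot 1
  R1 -= 4*R0 → (0, -2, -1)  (L[1][0] := 4)
  R2 -= -4*R0 → (0, -8, -3)  (L[2][0] := -4)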